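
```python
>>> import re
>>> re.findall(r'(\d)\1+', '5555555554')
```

['5']

After group 1 captures some text, `\1` only succeeds where that same text appears again.
One capturing group, so `findall` returns just the captured substring from the one match — 1 in all.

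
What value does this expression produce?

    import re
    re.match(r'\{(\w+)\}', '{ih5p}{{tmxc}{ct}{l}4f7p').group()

`re.match` only tries the pattern at the start of the string.
The match spans [0:6] → '{ih5p}'.
Captured: group 1 = 'ih5p'.

'{ih5p}'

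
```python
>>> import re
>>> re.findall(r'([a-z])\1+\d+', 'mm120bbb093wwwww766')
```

After group 1 captures some text, `\1` only succeeds where that same text appears again.
Matches: at [0:5] match 'mm120', group 1 = 'm'; at [5:11] match 'bbb093', group 1 = 'b'; at [11:19] match 'wwwww766', group 1 = 'w'.
One capturing group, so `findall` returns just the captured substring from each match — 3 in all.

['m', 'b', 'w']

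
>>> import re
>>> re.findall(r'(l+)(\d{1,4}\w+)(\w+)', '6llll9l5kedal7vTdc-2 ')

Pattern: one or more of a literal 'l' (captured); then 1 to 4 of a digit, then one or more of a word character (captured); then one or more of a word character (captured).
Scanning left to right: at [1:18] match 'llll9l5kedal7vTdc', groups = ('llll', '9l5kedal7vTd', 'c').
Multiple groups make `findall` return tuples — one 3-tuple for the one match.

[('llll', '9l5kedal7vTd', 'c')]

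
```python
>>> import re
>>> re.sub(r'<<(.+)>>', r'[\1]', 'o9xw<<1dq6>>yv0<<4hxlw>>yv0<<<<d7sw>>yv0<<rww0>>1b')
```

Matches: at [4:48] → '<<1dq6>>yv0<<4hxlw>>yv0<<<<d7sw>>yv0<<rww0>>'.
Each match is replaced using the text its own group 1 captured.

'o9xw[1dq6>>yv0<<4hxlw>>yv0<<<<d7sw>>yv0<<rww0]1b'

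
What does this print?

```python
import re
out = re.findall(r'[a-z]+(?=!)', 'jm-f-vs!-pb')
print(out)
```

['vs']

Lookahead/lookbehind check context without consuming it, so the matched span excludes the asserted characters.
Scanning left to right: at [5:7] → 'vs'.
Since nothing is captured, `findall` lists the 1 matched substring directly.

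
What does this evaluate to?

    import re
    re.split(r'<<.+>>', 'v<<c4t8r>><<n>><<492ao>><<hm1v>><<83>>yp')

Matches to split on: at [1:38] → '<<c4t8r>><<n>><<492ao>><<hm1v>><<83>>'.
The string is cut at each match, leaving 2 pieces.

['v', 'yp']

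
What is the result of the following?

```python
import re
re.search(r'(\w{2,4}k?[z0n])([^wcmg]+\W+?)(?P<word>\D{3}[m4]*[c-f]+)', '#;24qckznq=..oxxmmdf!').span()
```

(2, 20)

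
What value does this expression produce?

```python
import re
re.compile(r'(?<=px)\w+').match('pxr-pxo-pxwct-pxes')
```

None

`match` is anchored at position 0; if the pattern doesn't fit there, it returns None.
Here position 0 doesn't satisfy it, so the call returns None.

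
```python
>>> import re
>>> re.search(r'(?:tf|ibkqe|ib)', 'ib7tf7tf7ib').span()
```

(0, 2)

The match spans [0:2] → 'ib'.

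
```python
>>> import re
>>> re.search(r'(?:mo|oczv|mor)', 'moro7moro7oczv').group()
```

Alternation isn't longest-match — the leftmost alternative that fits at this position is chosen.
`search` walks the string left to right and returns the first match it finds.
The match spans [0:2] → 'mo'.

'mo'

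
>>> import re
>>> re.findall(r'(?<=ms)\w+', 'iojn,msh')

The `(?=…)`/`(?<=…)` assertion just peeks at neighbouring text; it doesn't advance the match position.
No capturing groups, so `findall` returns the 1 full match string.

['h']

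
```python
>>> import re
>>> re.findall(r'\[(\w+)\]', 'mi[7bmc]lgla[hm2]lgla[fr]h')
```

['7bmc', 'hm2', 'fr']

One capturing group, so `findall` returns just the captured substring from each match — 3 in all.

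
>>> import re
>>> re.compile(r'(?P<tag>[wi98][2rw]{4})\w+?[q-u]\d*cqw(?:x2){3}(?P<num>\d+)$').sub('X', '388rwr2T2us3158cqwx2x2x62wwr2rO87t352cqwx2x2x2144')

'38X'

Pattern: one of [wi98], then exactly 4 of one of [2rw] (captured as 'tag'); then one or more of a word character (lazy), then a character in [q-u], then zero or more of a digit; then the literal 'cqw', then the literal 'x2' repeated 3 times; then one or more of a digit (captured as 'num'); then anchored at the end.
Matches: at [2:49] → '8rwr2T2us3158cqwx2x2x62wwr2rO87t352cqwx2x2x2144'.
Every occurrence is swapped for 'X'.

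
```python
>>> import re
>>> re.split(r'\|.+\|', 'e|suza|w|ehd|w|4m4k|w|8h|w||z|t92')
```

The string is cut at each match, leaving 2 pieces.

['e', 't92']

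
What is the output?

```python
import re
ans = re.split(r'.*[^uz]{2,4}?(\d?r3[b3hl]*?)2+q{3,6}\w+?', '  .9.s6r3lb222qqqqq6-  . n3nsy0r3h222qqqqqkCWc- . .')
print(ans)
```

['', 'r3h', 'CWc- . .']

A `+?`/`*?`/`{m,n}?` starts at its minimum and grows only as far as needed for what follows to match.
The group in the pattern means `split` returns the separators' captures alongside the pieces.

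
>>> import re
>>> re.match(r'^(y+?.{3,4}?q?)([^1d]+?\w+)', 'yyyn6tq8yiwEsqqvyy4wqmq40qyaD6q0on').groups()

('yyyn', '6tq8yiwEsqqvyy4wqmq40qyaD6q0on')

Pattern: anchored at the start of the string; then one or more of the literal 'y' (lazy), then 3 to 4 of any character (lazy), then optionally the literal 'q' (captured); then one or more of any character except [1d] (lazy), then one or more of a word character (captured).
`match` is anchored at position 0; if the pattern doesn't fit there, it returns None.
The match spans [0:34] → 'yyyn6tq8yiwEsqqvyy4wqmq40qyaD6q0on'.
Captured: group 1 = 'yyyn', group 2 = '6tq8yiwEsqqvyy4wqmq40qyaD6q0on'.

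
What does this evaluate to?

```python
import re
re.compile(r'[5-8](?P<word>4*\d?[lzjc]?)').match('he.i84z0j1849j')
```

The pattern matches a character in [5-8]; then zero or more of the literal '4', then optionally a digit, then optionally one of [lzjc] (captured as 'word').
`re.match` only tries the pattern at the start of the string.
Here position 0 doesn't satisfy it, so the call returns None.

None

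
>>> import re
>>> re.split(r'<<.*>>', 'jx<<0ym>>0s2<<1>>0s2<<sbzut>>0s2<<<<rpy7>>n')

['jx', 'n']

Matches to split on: at [2:42] → '<<0ym>>0s2<<1>>0s2<<sbzut>>0s2<<<<rpy7>>'.
Each match becomes a cut point; 2 segments remain.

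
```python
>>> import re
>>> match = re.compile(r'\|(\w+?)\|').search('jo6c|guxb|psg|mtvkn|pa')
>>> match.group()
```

'|guxb|'

The match spans [4:10] → '|guxb|'.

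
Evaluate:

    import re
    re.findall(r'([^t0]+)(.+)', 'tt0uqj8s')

[('uqj8', 's')]

Pattern: one or more of any character except [t0] (captured); then one or more of any character (captured).
Scanning left to right: at [3:8] match 'uqj8s', groups = ('uqj8', 's').
2 groups means the one result is a tuple of 2 captured strings — 1 here.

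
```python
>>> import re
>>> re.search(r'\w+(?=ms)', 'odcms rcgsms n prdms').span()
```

(0, 3)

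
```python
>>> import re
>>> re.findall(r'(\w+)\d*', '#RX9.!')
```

['RX9']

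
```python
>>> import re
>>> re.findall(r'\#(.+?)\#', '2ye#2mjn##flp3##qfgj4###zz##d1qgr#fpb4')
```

Walking the string: at [3:9] match '#2mjn#', group 1 = '2mjn'; at [9:15] match '#flp3#', group 1 = 'flp3'; at [15:22] match '#qfgj4#', group 1 = 'qfgj4'; at [22:27] match '##zz#', group 1 = '#zz'; at [27:34] match '#d1qgr#', group 1 = 'd1qgr'.
One capturing group, so `findall` returns just the captured substring from each match — 5 in all.

['2mjn', 'flp3', 'qfgj4', '#zz', 'd1qgr']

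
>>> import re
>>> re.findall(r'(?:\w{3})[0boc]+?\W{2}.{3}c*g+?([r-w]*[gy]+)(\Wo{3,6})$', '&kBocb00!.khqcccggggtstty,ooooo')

[('tstty', ',ooooo')]

The pattern matches exactly 3 of a word character (non-capturing group); then one or more of one of [0boc] (lazy), then exactly 2 of a non-word character; then exactly 3 of any character, then zero or more of the literal 'c', then one or more of a literal 'g' (lazy); then zero or more of a character in [r-w], then one or more of one of [gy] (captured); then a non-word character, then 3 to 6 of the literal 'o' (captured); then anchored at the end.
Scanning left to right: at [1:31] match 'kBocb00!.khqcccggggtstty,ooooo', groups = ('tstty', ',ooooo').
With 2 capturing groups, `findall` returns a 2-tuple per match.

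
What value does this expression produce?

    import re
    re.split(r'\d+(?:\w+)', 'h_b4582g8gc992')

['h_b', '']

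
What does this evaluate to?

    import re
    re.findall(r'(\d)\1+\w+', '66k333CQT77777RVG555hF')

['6']

`\1` has to match the exact text group 1 already captured.
Because there's exactly one group, `findall` drops the full match and keeps group 1 from the one hit.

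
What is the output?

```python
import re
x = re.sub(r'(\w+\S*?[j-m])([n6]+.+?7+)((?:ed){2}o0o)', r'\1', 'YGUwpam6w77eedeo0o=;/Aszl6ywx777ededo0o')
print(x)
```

YGUwpam6w77eedeo0o=;/Aszl

Pattern: one or more of a word character, then zero or more of a non-whitespace character (lazy), then a character in [j-m] (captured); then one or more of one of [n6], then one or more of any character (lazy), then one or more of a literal '7' (captured); then the literal 'ed' repeated 2 times, then the literal 'o0o' (captured).
Matches: at [0:39] → 'YGUwpam6w77eedeo0o=;/Aszl6ywx777ededo0o'.
The replacement refers to a captured group, so each match is rewritten using its own captured text.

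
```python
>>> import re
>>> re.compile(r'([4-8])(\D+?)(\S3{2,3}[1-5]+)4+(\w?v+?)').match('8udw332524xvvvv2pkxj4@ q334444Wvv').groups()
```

Pattern: a character in [4-8] (captured); then one or more of a non-digit (lazy) (captured); then a non-whitespace character, then 2 to 3 of the literal '3', then one or more of a character in [1-5] (captured); then one or more of a literal '4'; then optionally a word character, then one or more of the literal 'v' (lazy) (captured).
Lazy quantifiers expand one character at a time until the remainder of the pattern can match.
With `match`, the pattern is implicitly anchored at the beginning.
The match spans [0:12] → '8udw332524xv'.
Captured: group 1 = '8', group 2 = 'ud', group 3 = 'w33252', group 4 = 'xv'.

('8', 'ud', 'w33252', 'xv')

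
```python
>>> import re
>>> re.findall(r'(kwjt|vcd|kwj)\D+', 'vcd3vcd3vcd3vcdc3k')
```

`findall` collects group 1 from the one match (1 total).

['vcd']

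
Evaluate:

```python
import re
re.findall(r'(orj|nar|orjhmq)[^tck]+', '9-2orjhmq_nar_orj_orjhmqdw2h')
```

['orj']

Branches in `(...|...)` are attempted left-to-right; the first branch that allows the whole pattern to succeed is taken.
Matches: at [3:28] match 'orjhmq_nar_orj_orjhmqdw2h', group 1 = 'orj'.
One capturing group, so `findall` returns just the captured substring from the one match — 1 in all.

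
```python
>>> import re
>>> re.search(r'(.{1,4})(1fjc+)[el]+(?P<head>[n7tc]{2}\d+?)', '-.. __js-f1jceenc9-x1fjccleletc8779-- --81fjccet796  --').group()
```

The pattern matches 1 to 4 of any character (captured); then the literal '1fj', then one or more of the literal 'c' (captured); then one or more of one of [el]; then exactly 2 of one of [n7tc], then one or more of a digit (lazy) (captured as 'head').
A non-greedy quantifier consumes as few characters as it can — just enough that the remainder of the pattern still matches from where it stops; whatever follows it matches normally.
Unlike `match`, `search` isn't anchored — it looks for the pattern anywhere in the string.
The match spans [16:32] → 'c9-x1fjccleletc8'.
Captured: group 1 = 'c9-x', group 2 = '1fjcc', group 3 = 'tc8'.

'c9-x1fjccleletc8'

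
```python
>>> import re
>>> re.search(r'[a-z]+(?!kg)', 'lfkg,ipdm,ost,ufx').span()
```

The negative lookahead/lookbehind blocks any match where the forbidden context is present.
`re.search` tries every starting position until one works.
The match spans [0:4] → 'lfkg'.

(0, 4)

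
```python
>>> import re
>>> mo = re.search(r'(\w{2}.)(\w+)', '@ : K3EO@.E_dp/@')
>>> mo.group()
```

'K3EO'

The pattern matches exactly 2 of a word character, then any character (captured); then one or more of a word character (captured).
The match spans [4:8] → 'K3EO'.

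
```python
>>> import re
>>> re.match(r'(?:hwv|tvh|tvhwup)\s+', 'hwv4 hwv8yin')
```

`re.match` won't scan ahead — the pattern has to work from the very first character.
Here the string doesn't start with a match, so the call returns None.

None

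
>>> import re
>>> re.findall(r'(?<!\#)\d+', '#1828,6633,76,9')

['828', '6633', '76', '9']

Because the assertion is negative and zero-width, positions next to the forbidden text are skipped.
Matches: at [2:5] → '828'; at [6:10] → '6633'; at [11:13] → '76'; at [14:15] → '9'.
With no groups in the pattern, `findall` gives back each whole match — 4 here.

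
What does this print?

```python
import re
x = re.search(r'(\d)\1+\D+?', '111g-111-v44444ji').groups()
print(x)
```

('1',)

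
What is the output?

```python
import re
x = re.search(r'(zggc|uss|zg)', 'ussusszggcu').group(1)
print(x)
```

uss

The match spans [0:3] → 'uss'.
Captured: group 1 = 'uss'.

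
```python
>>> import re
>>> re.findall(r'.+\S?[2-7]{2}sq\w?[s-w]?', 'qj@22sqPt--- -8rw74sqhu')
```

['qj@22sqPt--- -8rw74sqhu']

With no groups in the pattern, `findall` gives back each whole match — 1 here.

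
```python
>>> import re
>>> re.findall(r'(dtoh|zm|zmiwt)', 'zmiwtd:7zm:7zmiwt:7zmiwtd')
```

`|` is ordered: at each position the engine commits to the first alternative that works.
One capturing group, so `findall` returns just the captured substring from each match — 4 in all.

['zm', 'zm', 'zm', 'zm']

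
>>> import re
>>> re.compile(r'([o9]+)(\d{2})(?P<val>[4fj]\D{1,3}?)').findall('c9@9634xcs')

Pattern: one or more of one of [o9] (captured); then exactly 2 of a digit (captured); then one of [4fj], then 1 to 3 of a non-digit (lazy) (captured as 'val').
Because the quantifier is non-greedy, it stops expanding at the earliest point where the rest of the pattern can succeed.
Walking the string: at [3:8] match '9634x', groups = ('9', '63', '4x').
With 3 capturing groups, `findall` returns a 3-tuple per match.

[('9', '63', '4x')]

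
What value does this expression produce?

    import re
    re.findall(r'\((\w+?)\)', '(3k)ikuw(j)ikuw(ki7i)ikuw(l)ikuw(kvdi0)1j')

`findall` collects group 1 from each match (5 total).

['3k', 'j', 'ki7i', 'l', 'kvdi0']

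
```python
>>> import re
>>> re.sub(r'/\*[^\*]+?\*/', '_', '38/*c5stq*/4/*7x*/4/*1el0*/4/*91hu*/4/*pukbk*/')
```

'38_4_4_4_4_'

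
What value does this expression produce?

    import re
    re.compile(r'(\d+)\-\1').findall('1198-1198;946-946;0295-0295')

The backreference `\1` re-matches whatever the first group consumed, character for character.
Matches: at [0:9] match '1198-1198', group 1 = '1198'; at [10:17] match '946-946', group 1 = '946'; at [18:27] match '0295-0295', group 1 = '0295'.
With a single group, `findall` returns only what that group captured — 3 items.

['1198', '946', '0295']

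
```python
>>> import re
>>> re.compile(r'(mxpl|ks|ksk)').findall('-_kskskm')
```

Alternation isn't longest-match — the leftmost alternative that fits at this position is chosen.
Because there's exactly one group, `findall` drops the full match and keeps group 1 from each hit.

['ks', 'ks']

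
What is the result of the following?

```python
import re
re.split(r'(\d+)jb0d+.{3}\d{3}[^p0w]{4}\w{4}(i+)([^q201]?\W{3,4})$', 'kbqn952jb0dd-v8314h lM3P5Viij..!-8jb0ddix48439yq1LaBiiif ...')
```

['kbqn952jb0dd-v8314h lM3P5Viij..!-', '8', 'ii', 'f ...', '']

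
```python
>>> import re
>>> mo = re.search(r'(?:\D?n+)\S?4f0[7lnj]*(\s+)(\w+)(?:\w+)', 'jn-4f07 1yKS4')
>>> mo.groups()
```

Pattern: optionally a non-digit, then one or more of a literal 'n' (non-capturing group); then optionally a non-whitespace character, then the literal '4f0', then zero or more of one of [7lnj]; then one or more of whitespace (captured); then one or more of a word character (captured); then one or more of a word character (non-capturing group).
Unlike `match`, `search` isn't anchored — it looks for the pattern anywhere in the string.
The match spans [0:13] → 'jn-4f07 1yKS4'.
Captured: group 1 = ' ', group 2 = '1yKS'.

(' ', '1yKS')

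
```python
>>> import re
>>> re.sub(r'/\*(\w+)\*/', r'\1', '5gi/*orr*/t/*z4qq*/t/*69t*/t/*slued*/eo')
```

'5giorrtz4qqt69ttsluedeo'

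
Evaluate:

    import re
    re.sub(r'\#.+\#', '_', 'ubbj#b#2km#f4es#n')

'ubbj_n'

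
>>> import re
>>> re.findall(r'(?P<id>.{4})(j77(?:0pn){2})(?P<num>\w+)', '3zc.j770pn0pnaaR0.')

[('3zc.', 'j770pn0pn', 'aaR0')]

3 groups means the one result is a tuple of 3 captured strings — 1 here.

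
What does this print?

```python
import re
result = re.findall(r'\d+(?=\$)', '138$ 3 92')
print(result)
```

The lookaround is zero-width — it requires the adjacent text to match without consuming it, so the asserted text isn't part of the match.
No capturing groups, so `findall` returns the 1 full match string.

['138']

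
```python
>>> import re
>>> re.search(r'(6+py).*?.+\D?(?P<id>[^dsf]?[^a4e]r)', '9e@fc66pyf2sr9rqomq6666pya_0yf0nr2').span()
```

The pattern matches one or more of a literal '6', then the literal 'py' (captured); then zero or more of any character (lazy), then one or more of any character, then optionally a non-digit; then optionally any character except [dsf], then any character except [a4e], then the literal 'r' (captured as 'id').
`re.search` tries every starting position until one works.
The match spans [5:33] → '66pyf2sr9rqomq6666pya_0yf0nr'.
Captured: group 1 = '66py', group 2 = 'nr'.

(5, 33)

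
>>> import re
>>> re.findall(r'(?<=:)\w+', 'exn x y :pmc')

['pmc']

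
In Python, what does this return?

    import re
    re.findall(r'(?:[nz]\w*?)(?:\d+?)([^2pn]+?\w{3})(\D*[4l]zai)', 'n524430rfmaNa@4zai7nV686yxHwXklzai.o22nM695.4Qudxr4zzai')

[('4430', 'rfmaNa@4zai'), ('86yx', 'HwXklzai')]

Pattern: one of [nz], then zero or more of a word character (lazy) (non-capturing group); then one or more of a digit (lazy) (non-capturing group); then one or more of any character except [2pn] (lazy), then exactly 3 of a word character (captured); then zero or more of a non-digit, then one of [4l], then the literal 'zai' (captured).
A `+?`/`*?`/`{m,n}?` starts at its minimum and grows only as far as needed for what follows to match.
Walking the string: at [0:18] match 'n524430rfmaNa@4zai', groups = ('4430', 'rfmaNa@4zai'); at [19:34] match 'nV686yxHwXklzai', groups = ('86yx', 'HwXklzai').
2 groups means each result is a tuple of 2 captured strings — 2 here.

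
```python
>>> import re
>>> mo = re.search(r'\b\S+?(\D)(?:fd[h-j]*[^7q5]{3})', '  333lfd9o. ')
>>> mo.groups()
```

The match spans [2:11] → '333lfd9o.'.
Captured: group 1 = 'l'.

('l',)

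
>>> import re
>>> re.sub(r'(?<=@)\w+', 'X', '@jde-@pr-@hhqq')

The positive lookaround only admits positions where the adjacent text matches; those characters stay outside the span.
Matches: at [1:4] → 'jde'; at [6:8] → 'pr'; at [10:14] → 'hhqq'.
Every occurrence is swapped for 'X'.

'@X-@X-@X'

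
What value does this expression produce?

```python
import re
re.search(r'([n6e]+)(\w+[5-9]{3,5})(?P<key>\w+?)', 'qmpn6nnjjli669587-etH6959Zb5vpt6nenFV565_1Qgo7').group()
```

'n6nnjjli669587'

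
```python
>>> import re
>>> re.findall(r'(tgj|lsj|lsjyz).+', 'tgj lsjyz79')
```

['tgj']

Scanning left to right: at [0:11] match 'tgj lsjyz79', group 1 = 'tgj'.
One capturing group, so `findall` returns just the captured substring from the one match — 1 in all.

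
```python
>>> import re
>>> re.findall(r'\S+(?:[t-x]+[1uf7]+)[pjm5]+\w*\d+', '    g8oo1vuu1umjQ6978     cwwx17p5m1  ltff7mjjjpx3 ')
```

['g8oo1vuu1umjQ6978', 'cwwx17p5m1', 'ltff7mjjjpx3']

This matches one or more of a non-whitespace character; then one or more of a character in [t-x], then one or more of one of [1uf7] (non-capturing group); then one or more of one of [pjm5], then zero or more of a word character, then one or more of a digit.
Matches: at [4:21] → 'g8oo1vuu1umjQ6978'; at [26:36] → 'cwwx17p5m1'; at [38:50] → 'ltff7mjjjpx3'.
No capturing groups, so `findall` returns the 3 full match strings.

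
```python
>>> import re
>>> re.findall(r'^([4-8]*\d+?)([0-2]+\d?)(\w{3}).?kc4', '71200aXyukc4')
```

[('71', '200', 'aXy')]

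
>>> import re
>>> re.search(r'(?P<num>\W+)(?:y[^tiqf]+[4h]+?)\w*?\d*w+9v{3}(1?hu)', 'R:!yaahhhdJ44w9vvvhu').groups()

(':!', 'hu')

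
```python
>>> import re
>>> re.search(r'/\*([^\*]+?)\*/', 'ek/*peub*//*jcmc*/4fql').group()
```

Unlike `match`, `search` isn't anchored — it looks for the pattern anywhere in the string.
The match spans [2:10] → '/*peub*/'.
Captured: group 1 = 'peub'.

'/*peub*/'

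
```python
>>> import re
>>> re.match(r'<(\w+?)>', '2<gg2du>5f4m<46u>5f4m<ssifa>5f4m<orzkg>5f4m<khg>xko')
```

With `match`, the pattern is implicitly anchored at the beginning.
Here position 0 doesn't satisfy it, so the call returns None.

None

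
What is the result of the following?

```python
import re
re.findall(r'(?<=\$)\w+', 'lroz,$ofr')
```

The lookaround is zero-width — it requires the adjacent text to match without consuming it, so the asserted text isn't part of the match.
Since nothing is captured, `findall` lists the 1 matched substring directly.

['ofr']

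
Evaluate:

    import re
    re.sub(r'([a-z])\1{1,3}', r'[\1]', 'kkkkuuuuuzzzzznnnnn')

`\1` is not a pattern — it's the concrete string captured by group 1, re-applied verbatim.
Matches: at [0:4] → 'kkkk'; at [4:8] → 'uuuu'; at [9:13] → 'zzzz'; at [14:18] → 'nnnn'.
`\1` in the replacement pulls in group 1's text for each match.

'[k][u]u[z]z[n]n'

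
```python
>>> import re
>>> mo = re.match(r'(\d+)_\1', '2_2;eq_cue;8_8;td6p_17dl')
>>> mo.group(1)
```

'2'

The match spans [0:3] → '2_2'.
Captured: group 1 = '2'.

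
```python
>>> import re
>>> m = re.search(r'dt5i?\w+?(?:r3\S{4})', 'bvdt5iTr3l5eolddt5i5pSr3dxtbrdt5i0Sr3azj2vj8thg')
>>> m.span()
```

(2, 13)

Pattern: the literal 'dt5', then optionally a literal 'i', then one or more of a word character (lazy); then the literal 'r3', then exactly 4 of a non-whitespace character (non-capturing group).
`search` walks the string left to right and returns the first match it finds.
The match spans [2:13] → 'dt5iTr3l5eo'.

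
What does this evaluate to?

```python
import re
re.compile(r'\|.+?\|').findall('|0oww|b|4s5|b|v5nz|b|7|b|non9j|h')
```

['|0oww|', '|4s5|', '|v5nz|', '|7|', '|non9j|']

Because the quantifier is non-greedy, it stops expanding at the earliest point where the rest of the pattern can succeed.
No capturing groups, so `findall` returns the 5 full match strings.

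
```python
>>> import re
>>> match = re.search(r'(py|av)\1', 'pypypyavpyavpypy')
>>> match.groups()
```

('py',)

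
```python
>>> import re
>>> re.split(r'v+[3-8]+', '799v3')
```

`split` removes every match and returns the 2 fragments in between.

['799', '']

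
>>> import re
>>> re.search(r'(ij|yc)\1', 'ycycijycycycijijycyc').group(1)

'yc'

`\1` has to match the exact text group 1 already captured.
`re.search` tries every starting position until one works.
The match spans [0:4] → 'ycyc'.
Captured: group 1 = 'yc'.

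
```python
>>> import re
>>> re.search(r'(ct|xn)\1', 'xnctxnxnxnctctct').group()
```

'xnxn'

After group 1 captures some text, `\1` only succeeds where that same text appears again.
The match spans [4:8] → 'xnxn'.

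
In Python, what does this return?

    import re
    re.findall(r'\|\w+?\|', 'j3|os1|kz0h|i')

Scanning left to right: at [2:7] → '|os1|'.
Since nothing is captured, `findall` lists the 1 matched substring directly.

['|os1|']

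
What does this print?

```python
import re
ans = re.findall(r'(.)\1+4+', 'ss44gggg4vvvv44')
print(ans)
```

['s', 'g', 'v']

`\1` has to match the exact text group 1 already captured.
Because there's exactly one group, `findall` drops the full match and keeps group 1 from each hit.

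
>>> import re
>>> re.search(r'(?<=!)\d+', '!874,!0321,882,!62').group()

'874'

Lookahead/lookbehind check context without consuming it, so the matched span excludes the asserted characters.
The match spans [1:4] → '874'.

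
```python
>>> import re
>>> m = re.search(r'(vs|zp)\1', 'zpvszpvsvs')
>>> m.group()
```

`\1` is not a pattern — it's the concrete string captured by group 1, re-applied verbatim.
`search` walks the string left to right and returns the first match it finds.
The match spans [6:10] → 'vsvs'.
Captured: group 1 = 'vs'.

'vsvs'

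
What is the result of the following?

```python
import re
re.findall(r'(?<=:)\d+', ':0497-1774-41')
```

['0497']

Because the assertion is zero-width, the text it checks is not consumed and won't appear in the result.
Scanning left to right: at [1:5] → '0497'.
No capturing groups, so `findall` returns the 1 full match string.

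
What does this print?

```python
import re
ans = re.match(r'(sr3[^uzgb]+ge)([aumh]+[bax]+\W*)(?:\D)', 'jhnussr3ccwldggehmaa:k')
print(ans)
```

`match` is anchored at position 0; if the pattern doesn't fit there, it returns None.
Here the pattern fails at index 0, so the call returns None.

None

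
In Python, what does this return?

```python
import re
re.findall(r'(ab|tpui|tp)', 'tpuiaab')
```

`|` is ordered: at each position the engine commits to the first alternative that works.
Walking the string: at [0:4] match 'tpui', group 1 = 'tpui'; at [5:7] match 'ab', group 1 = 'ab'.
`findall` collects group 1 from each match (2 total).

['tpui', 'ab']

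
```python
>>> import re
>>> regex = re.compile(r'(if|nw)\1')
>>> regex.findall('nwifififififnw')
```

['if', 'if']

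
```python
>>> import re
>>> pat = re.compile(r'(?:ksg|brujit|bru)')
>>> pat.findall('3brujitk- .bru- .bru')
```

`|` is ordered: at each position the engine commits to the first alternative that works.
Walking the string: at [1:7] → 'brujit'; at [11:14] → 'bru'; at [17:20] → 'bru'.
`findall` yields the raw match text (3 of them) because the pattern has no groups.

['brujit', 'bru', 'bru']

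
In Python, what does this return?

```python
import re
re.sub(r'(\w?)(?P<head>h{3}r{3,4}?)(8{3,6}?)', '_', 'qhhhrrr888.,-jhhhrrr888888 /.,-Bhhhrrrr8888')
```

This matches optionally a word character (captured); then exactly 3 of a literal 'h', then 3 to 4 of a literal 'r' (lazy) (captured as 'head'); then 3 to 6 of a literal '8' (lazy) (captured).
`sub` substitutes '_' at each match site.

'_.,-_888 /.,-_8'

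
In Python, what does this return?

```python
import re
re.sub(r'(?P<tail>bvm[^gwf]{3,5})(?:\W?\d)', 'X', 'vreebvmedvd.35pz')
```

This matches the literal 'bvm', then 3 to 5 of any character except [gwf] (captured as 'tail'); then optionally a non-word character, then a digit (non-capturing group).
Matches: at [4:13] → 'bvmedvd.3'.
Every occurrence is swapped for 'X'.

'vreeX5pz'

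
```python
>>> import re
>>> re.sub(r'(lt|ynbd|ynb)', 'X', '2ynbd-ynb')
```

Alternation isn't longest-match — the leftmost alternative that fits at this position is chosen.
Every occurrence is swapped for 'X'.

'2X-X'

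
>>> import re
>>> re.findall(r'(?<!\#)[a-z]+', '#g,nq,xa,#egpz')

['nq', 'xa', 'gpz']

The negative lookaround is zero-width — it rules out positions where the adjacent text would match, without consuming anything.
With no groups in the pattern, `findall` gives back each whole match — 3 here.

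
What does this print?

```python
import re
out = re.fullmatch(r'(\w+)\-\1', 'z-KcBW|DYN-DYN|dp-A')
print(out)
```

None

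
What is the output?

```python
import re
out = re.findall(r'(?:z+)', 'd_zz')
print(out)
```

['zz']

The pattern matches one or more of a literal 'z' (non-capturing group).
Scanning left to right: at [2:4] → 'zz'.
No capturing groups, so `findall` returns the 1 full match string.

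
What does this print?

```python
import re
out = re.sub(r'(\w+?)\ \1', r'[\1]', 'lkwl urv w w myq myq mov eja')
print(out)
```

lkwl urv [w] [myq] mov eja

After group 1 captures some text, `\1` only succeeds where that same text appears again.
`\1` in the replacement pulls in group 1's text for each match.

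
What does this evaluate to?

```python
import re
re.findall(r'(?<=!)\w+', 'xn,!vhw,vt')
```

The positive lookaround only admits positions where the adjacent text matches; those characters stay outside the span.
Since nothing is captured, `findall` lists the 1 matched substring directly.

['vhw']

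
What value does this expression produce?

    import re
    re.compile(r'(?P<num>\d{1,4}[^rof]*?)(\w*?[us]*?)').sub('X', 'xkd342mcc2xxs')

'xkdXmccXxxs'

This matches 1 to 4 of a digit, then zero or more of any character except [rof] (lazy) (captured as 'num'); then zero or more of a word character (lazy), then zero or more of one of [us] (lazy) (captured).
Matches: at [3:6] → '342'; at [9:10] → '2'.
`sub` substitutes 'X' at each match site.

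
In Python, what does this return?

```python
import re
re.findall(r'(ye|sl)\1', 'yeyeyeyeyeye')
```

The backreference `\1` re-matches whatever the first group consumed, character for character.
Walking the string: at [0:4] match 'yeye', group 1 = 'ye'; at [4:8] match 'yeye', group 1 = 'ye'; at [8:12] match 'yeye', group 1 = 'ye'.
Because there's exactly one group, `findall` drops the full match and keeps group 1 from each hit.

['ye', 'ye', 'ye']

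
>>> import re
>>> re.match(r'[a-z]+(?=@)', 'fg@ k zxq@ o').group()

Because the assertion is zero-width, the text it checks is not consumed and won't appear in the result.
`re.match` only tries the pattern at the start of the string.
The match spans [0:2] → 'fg'.

'fg'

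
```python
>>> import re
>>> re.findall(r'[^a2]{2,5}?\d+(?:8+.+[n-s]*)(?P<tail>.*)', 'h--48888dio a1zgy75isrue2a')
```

['']

Because there's exactly one group, `findall` drops the full match and keeps group 1 from the one hit.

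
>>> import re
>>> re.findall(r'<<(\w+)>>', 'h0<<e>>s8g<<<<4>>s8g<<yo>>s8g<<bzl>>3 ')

One capturing group, so `findall` returns just the captured substring from each match — 4 in all.

['e', '4', 'yo', 'bzl']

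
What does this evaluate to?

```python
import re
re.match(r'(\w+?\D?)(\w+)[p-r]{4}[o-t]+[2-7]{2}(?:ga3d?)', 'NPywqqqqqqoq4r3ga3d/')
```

None

`re.match` won't scan ahead — the pattern has to work from the very first character.
Here the pattern fails at index 0, so the call returns None.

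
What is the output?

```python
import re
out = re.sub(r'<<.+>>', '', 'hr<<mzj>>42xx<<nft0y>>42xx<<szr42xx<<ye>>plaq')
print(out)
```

Matches: at [2:41] → '<<mzj>>42xx<<nft0y>>42xx<<szr42xx<<ye>>'.
`sub` substitutes '' at each match site.

hrplaq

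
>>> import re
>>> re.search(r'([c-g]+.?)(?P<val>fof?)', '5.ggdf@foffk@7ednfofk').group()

The pattern matches one or more of a character in [c-g], then optionally any character (captured); then the literal 'fo', then optionally a literal 'f' (captured as 'val').
`re.search` tries every starting position until one works.
The match spans [2:10] → 'ggdf@fof'.
Captured: group 1 = 'ggdf@', group 2 = 'fof'.

'ggdf@fof'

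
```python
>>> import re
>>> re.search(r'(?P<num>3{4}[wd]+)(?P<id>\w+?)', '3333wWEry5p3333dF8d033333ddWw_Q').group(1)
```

'3333w'

This matches exactly 4 of a literal '3', then one or more of one of [wd] (captured as 'num'); then one or more of a word character (lazy) (captured as 'id').
A non-greedy quantifier consumes as few characters as it can — just enough that the remainder of the pattern still matches from where it stops; whatever follows it matches normally.
`search` walks the string left to right and returns the first match it finds.
The match spans [0:6] → '3333wW'.
Captured: group 1 = '3333w', group 2 = 'W'.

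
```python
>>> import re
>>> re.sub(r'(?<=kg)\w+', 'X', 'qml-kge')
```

'qml-kgX'

Lookahead/lookbehind check context without consuming it, so the matched span excludes the asserted characters.
Matches: at [6:7] → 'e'.
Every occurrence is swapped for 'X'.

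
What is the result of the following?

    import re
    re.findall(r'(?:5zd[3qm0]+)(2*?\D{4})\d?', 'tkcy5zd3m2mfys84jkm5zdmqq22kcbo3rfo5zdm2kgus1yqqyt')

['2mfys', '22kcbo', '2kgus']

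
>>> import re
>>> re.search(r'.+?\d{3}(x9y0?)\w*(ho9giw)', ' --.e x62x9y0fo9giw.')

Pattern: one or more of any character (lazy), then exactly 3 of a digit; then the literal 'x9y', then optionally a literal '0' (captured); then zero or more of a word character; then the literal 'ho9', then the literal 'giw' (captured).
Here nothing in the string fits, so the call returns None.

None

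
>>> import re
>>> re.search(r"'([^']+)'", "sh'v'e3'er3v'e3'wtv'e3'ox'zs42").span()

(2, 5)

`search` walks the string left to right and returns the first match it finds.
The match spans [2:5] → "'v'".
Captured: group 1 = 'v'.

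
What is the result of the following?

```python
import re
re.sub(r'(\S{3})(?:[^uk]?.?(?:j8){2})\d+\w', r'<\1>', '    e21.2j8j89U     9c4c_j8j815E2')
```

The pattern matches exactly 3 of a non-whitespace character (captured); then optionally any character except [uk], then optionally any character, then the literal 'j8' repeated 2 times (non-capturing group); then one or more of a digit, then a word character.
Matches: at [4:15] → 'e21.2j8j89U'; at [20:32] → '9c4c_j8j815E'.
Each match is replaced using the text its own group 1 captured.

'    <e21>     <9c4>2'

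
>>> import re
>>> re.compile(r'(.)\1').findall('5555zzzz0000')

A backreference is literal: `\1` must see the identical characters the first group matched.
`findall` collects group 1 from each match (6 total).

['5', '5', 'z', 'z', '0', '0']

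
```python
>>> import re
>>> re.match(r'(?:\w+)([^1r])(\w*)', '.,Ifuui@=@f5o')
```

None

With `match`, the pattern is implicitly anchored at the beginning.
Here position 0 doesn't satisfy it, so the call returns None.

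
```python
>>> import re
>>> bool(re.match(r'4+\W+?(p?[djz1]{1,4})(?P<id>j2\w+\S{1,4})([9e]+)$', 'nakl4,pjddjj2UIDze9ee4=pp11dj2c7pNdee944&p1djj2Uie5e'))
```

The pattern matches one or more of a literal '4'; then one or more of a non-word character (lazy); then optionally a literal 'p', then 1 to 4 of one of [djz1] (captured); then the literal 'j2', then one or more of a word character, then 1 to 4 of a non-whitespace character (captured as 'id'); then one or more of one of [9e] (captured); then anchored at the end.
`re.match` only tries the pattern at the start of the string.
Here the pattern fails at index 0, so the call returns None, and `bool(None)` is False.

False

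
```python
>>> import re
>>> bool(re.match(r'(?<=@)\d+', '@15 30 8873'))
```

False

Because the assertion is zero-width, the text it checks is not consumed and won't appear in the result.
`re.match` only tries the pattern at the start of the string.
Here the string doesn't start with a match, so the call returns None, and `bool(None)` is False.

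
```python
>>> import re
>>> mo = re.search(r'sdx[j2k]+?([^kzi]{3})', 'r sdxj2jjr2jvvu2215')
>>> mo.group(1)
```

'2jj'

The match spans [2:9] → 'sdxj2jj'.
Captured: group 1 = '2jj'.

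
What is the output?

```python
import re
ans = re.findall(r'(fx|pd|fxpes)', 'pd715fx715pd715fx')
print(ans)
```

['pd', 'fx', 'pd', 'fx']

Walking the string: at [0:2] match 'pd', group 1 = 'pd'; at [5:7] match 'fx', group 1 = 'fx'; at [10:12] match 'pd', group 1 = 'pd'; at [15:17] match 'fx', group 1 = 'fx'.
`findall` collects group 1 from each match (4 total).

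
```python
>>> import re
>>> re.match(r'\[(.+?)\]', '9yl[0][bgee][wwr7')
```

With `match`, the pattern is implicitly anchored at the beginning.
Here the pattern fails at index 0, so the call returns None.

None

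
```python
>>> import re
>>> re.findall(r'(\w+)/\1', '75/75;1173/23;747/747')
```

After group 1 captures some text, `\1` only succeeds where that same text appears again.
One capturing group, so `findall` returns just the captured substring from each match — 2 in all.

['75', '747']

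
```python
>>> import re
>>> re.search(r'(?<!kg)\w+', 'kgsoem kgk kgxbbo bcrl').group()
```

A negative assertion filters positions out without eating any characters.
`re.search` scans for the first position where the pattern succeeds.
The match spans [0:6] → 'kgsoem'.

'kgsoem'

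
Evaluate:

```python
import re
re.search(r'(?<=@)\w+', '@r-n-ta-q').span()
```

The `(?=…)`/`(?<=…)` assertion just peeks at neighbouring text; it doesn't advance the match position.
The match spans [1:2] → 'r'.

(1, 2)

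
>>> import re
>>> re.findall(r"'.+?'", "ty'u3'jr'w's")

["'u3'", "'w'"]

Lazy quantifiers expand one character at a time until the remainder of the pattern can match.
Scanning left to right: at [2:6] → "'u3'"; at [8:11] → "'w'".
With no groups in the pattern, `findall` gives back each whole match — 2 here.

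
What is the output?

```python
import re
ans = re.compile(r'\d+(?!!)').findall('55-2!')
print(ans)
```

['55']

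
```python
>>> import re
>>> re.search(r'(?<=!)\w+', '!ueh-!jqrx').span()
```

(1, 4)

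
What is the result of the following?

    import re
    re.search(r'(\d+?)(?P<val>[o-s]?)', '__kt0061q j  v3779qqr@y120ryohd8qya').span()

(4, 5)

The pattern matches one or more of a digit (lazy) (captured); then optionally a character in [o-s] (captured as 'val').
`re.search` scans for the first position where the pattern succeeds.
The match spans [4:5] → '0'.
Captured: group 1 = '0', group 2 = ''.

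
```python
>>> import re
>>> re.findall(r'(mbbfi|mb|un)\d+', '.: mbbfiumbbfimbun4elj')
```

['un']

Walking the string: at [16:19] match 'un4', group 1 = 'un'.
`findall` collects group 1 from the one match (1 total).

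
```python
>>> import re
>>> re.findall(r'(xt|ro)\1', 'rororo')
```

['ro']

A backreference is literal: `\1` must see the identical characters the first group matched.
Walking the string: at [0:4] match 'roro', group 1 = 'ro'.
One capturing group, so `findall` returns just the captured substring from the one match — 1 in all.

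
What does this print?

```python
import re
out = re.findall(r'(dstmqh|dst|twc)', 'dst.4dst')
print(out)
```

['dst', 'dst']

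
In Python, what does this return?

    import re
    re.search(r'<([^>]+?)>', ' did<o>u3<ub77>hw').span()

`search` walks the string left to right and returns the first match it finds.
The match spans [4:7] → '<o>'.
Captured: group 1 = 'o'.

(4, 7)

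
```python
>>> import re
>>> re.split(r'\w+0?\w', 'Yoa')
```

The string is cut at each match, leaving 2 pieces.

['', '']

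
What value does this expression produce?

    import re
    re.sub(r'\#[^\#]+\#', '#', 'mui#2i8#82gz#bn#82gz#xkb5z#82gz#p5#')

'mui#82gz#82gz#82gz#'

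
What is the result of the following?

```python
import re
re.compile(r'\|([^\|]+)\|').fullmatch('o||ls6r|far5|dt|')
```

`re.fullmatch` is like wrapping the pattern in `^…$` (in single-line mode).
Here there's no way to consume every character, so the call returns None.

None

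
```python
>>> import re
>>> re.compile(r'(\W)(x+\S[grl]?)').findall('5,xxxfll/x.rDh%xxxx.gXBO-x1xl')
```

[(',', 'xxxfl'), ('/', 'x.r'), ('%', 'xxxx.g'), ('-', 'x1')]

The pattern matches a non-word character (captured); then one or more of the literal 'x', then a non-whitespace character, then optionally one of [grl] (captured).
Scanning left to right: at [1:7] match ',xxxfl', groups = (',', 'xxxfl'); at [8:12] match '/x.r', groups = ('/', 'x.r'); at [14:21] match '%xxxx.g', groups = ('%', 'xxxx.g'); at [24:27] match '-x1', groups = ('-', 'x1').
With 2 capturing groups, `findall` returns a 2-tuple per match.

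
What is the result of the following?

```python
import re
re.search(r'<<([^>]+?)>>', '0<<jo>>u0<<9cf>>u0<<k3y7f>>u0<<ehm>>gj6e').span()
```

(1, 7)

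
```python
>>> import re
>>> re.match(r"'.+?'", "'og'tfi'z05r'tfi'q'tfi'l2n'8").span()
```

The `?` after the quantifier makes it lazy — it takes as little as possible before letting the rest of the pattern try.
`match` is anchored at position 0; if the pattern doesn't fit there, it returns None.
The match spans [0:4] → "'og'".

(0, 4)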